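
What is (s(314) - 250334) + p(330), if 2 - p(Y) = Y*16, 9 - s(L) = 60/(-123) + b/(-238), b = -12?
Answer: -1247084903/4879 ≈ -2.5560e+5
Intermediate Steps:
s(L) = 46045/4879 (s(L) = 9 - (60/(-123) - 12/(-238)) = 9 - (60*(-1/123) - 12*(-1/238)) = 9 - (-20/41 + 6/119) = 9 - 1*(-2134/4879) = 9 + 2134/4879 = 46045/4879)
p(Y) = 2 - 16*Y (p(Y) = 2 - Y*16 = 2 - 16*Y)
(s(314) - 250334) + p(330) = (46045/4879 - 250334) + (2 - 16*330) = -1221333541/4879 + (2 - 5280) = -1221333541/4879 - 5278 = -1247084903/4879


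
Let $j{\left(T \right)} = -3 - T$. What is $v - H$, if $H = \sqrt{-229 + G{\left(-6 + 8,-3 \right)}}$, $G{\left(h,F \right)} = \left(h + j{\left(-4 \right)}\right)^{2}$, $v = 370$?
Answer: $370 - 2 i \sqrt{55} \approx 370.0 - 14.832 i$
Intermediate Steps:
$G{\left(h,F \right)} = \left(1 + h\right)^{2}$ ($G{\left(h,F \right)} = \left(h - -1\right)^{2} = \left(h + \left(-3 + 4\right)\right)^{2} = \left(h + 1\right)^{2} = \left(1 + h\right)^{2}$)
$H = 2 i \sqrt{55}$ ($H = \sqrt{-229 + \left(1 + \left(-6 + 8\right)\right)^{2}} = \sqrt{-229 + \left(1 + 2\right)^{2}} = \sqrt{-229 + 3^{2}} = \sqrt{-229 + 9} = \sqrt{-220} = 2 i \sqrt{55} \approx 14.832 i$)
$v - H = 370 - 2 i \sqrt{55}$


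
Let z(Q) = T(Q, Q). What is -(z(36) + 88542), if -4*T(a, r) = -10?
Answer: -177089/2 ≈ -88545.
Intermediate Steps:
T(a, r) = 5/2 (T(a, r) = -¼*(-10) = 5/2)
z(Q) = 5/2
-(z(36) + 88542) = -(5/2 + 88542) = -1*177089/2 = -177089/2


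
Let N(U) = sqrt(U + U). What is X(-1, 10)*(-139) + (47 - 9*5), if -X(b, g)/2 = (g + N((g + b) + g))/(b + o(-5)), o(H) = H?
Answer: -1384/3 - 139*sqrt(38)/3 ≈ -746.95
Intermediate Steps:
N(U) = sqrt(2)*sqrt(U) (N(U) = sqrt(2*U) = sqrt(2)*sqrt(U))
X(b, g) = -2*(g + sqrt(2)*sqrt(b + 2*g))/(-5 + b) (X(b, g) = -2*(g + sqrt(2)*sqrt((g + b) + g))/(b - 5) = -2*(g + sqrt(2)*sqrt((b + g) + g))/(-5 + b) = -2*(g + sqrt(2)*sqrt(b + 2*g))/(-5 + b))
X(-1, 10)*(-139) + (47 - 9*5) = ((-2*10 - 2*sqrt(2*(-1) + 4*10))/(-5 - 1))*(-139) + (47 - 9*5) = ((-20 - 2*sqrt(-2 + 40))/(-6))*(-139) + (47 - 45) = -(-20 - 2*sqrt(38))/6*(-139) + 2 = (10/3 + sqrt(38)/3)*(-139) + 2 = (-1390/3 - 139*sqrt(38)/3) + 2 = -1384/3 - 139*sqrt(38)/3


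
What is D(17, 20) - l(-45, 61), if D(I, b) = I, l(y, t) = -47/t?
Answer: 1084/61 ≈ 17.770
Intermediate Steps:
D(17, 20) - l(-45, 61) = 17 - (-47)/61 = 17 - 1*(-47/61) = 17 + 47/61 = 1084/61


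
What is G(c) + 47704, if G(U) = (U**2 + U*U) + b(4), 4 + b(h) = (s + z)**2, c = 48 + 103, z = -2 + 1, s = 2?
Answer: 93303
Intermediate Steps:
z = -1
c = 151
b(h) = -3 (b(h) = -4 + (2 - 1)**2 = -4 + 1**2 = -4 + 1 = -3)
G(U) = -3 + 2*U**2 (G(U) = (U**2 + U*U) - 3 = (U**2 + U**2) - 3 = 2*U**2 - 3 = -3 + 2*U**2)
G(c) + 47704 = (-3 + 2*151**2) + 47704 = (-3 + 2*22801) + 47704 = (-3 + 45602) + 47704 = 45599 + 47704 = 93303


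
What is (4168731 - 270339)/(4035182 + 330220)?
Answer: 649732/727567 ≈ 0.89302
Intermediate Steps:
(4168731 - 270339)/(4035182 + 330220) = 3898392/4365402 = 3898392*(1/4365402) = 649732/727567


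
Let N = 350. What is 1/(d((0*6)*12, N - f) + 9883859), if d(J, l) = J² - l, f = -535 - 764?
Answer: 1/9882210 ≈ 1.0119e-7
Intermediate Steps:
f = -1299
1/(d((0*6)*12, N - f) + 9883859) = 1/((((0*6)*12)² - (350 - 1*(-1299))) + 9883859) = 1/(((0*12)² - (350 + 1299)) + 9883859) = 1/((0² - 1*1649) + 9883859) = 1/((0 - 1649) + 9883859) = 1/(-1649 + 9883859) = 1/9882210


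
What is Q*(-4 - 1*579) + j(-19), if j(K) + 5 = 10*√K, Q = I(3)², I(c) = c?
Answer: -5252 + 10*I*√19 ≈ -5252.0 + 43.589*I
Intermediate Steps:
Q = 9 (Q = 3² = 9)
j(K) = -5 + 10*√K
Q*(-4 - 1*579) + j(-19) = 9*(-4 - 1*579) + (-5 + 10*√(-19)) = 9*(-4 - 579) + (-5 + 10*(I*√19)) = 9*(-583) + (-5 + 10*I*√19) = -5247 + (-5 + 10*I*√19) = -5252 + 10*I*√19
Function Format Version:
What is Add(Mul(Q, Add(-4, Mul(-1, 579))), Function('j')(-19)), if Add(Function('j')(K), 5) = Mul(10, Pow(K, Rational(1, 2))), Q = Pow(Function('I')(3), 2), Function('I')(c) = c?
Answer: Add(-5252, Mul(10, I, Pow(19, Rational(1, 2)))) ≈ Add(-5252.0, Mul(43.589, I))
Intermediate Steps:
Q = 9 (Q = Pow(3, 2) = 9)
Function('j')(K) = Add(-5, Mul(10, Pow(K, Rational(1, 2))))
Add(Mul(Q, Add(-4, Mul(-1, 579))), Function('j')(-19)) = Add(Mul(9, Add(-4, Mul(-1, 579))), Add(-5, Mul(10, Pow(-19, Rational(1, 2))))) = Add(Mul(9, Add(-4, -579)), Add(-5, Mul(10, Mul(I, Pow(19, Rational(1, 2)))))) = Add(Mul(9, -583), Add(-5, Mul(10, I, Pow(19, Rational(1, 2))))) = Add(-5247, Add(-5, Mul(10, I, Pow(19, Rational(1, 2))))) = Add(-5252, Mul(10, I, Pow(19, Rational(1, 2))))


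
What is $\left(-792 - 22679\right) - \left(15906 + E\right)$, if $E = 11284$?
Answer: $-50661$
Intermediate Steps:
$\left(-792 - 22679\right) - \left(15906 + E\right) = \left(-792 - 22679\right) - \left(15906 + 11284\right) = -23471 - 27190 = -50661$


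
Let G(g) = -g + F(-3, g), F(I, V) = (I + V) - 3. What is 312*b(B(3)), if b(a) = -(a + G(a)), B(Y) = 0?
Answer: 1872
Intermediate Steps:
F(I, V) = -3 + I + V
G(g) = -6 (G(g) = -g + (-3 - 3 + g) = -g + (-6 + g) = -6)
b(a) = 6 - a (b(a) = -(a - 6) = -(-6 + a) = 6 - a)
312*b(B(3)) = 312*(6 - 1*0) = 312*(6 + 0) = 312*6 = 1872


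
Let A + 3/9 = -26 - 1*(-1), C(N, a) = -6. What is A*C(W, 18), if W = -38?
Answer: 152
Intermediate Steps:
A = -76/3 (A = -1/3 + (-26 - 1*(-1)) = -1/3 + (-26 + 1) = -1/3 - 25 = -76/3 ≈ -25.333)
A*C(W, 18) = -76/3*(-6) = 152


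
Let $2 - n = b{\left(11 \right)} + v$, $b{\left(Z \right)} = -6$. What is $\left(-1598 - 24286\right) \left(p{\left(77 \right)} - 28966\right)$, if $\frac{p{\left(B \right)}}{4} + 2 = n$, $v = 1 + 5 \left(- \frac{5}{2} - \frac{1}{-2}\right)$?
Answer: $748202904$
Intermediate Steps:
$v = -9$ ($v = 1 + 5 \left(\left(-5\right) \frac{1}{2} - - \frac{1}{2}\right) = 1 + 5 \left(- \frac{5}{2} + \frac{1}{2}\right) = 1 + 5 \left(-2\right) = 1 - 10 = -9$)
$n = 17$ ($n = 2 - \left(-6 - 9\right) = 2 - -15 = 2 + 15 = 17$)
$p{\left(B \right)} = 60$ ($p{\left(B \right)} = -8 + 4 \cdot 17 = -8 + 68 = 60$)
$\left(-1598 - 24286\right) \left(p{\left(77 \right)} - 28966\right) = \left(-1598 - 24286\right) \left(60 - 28966\right) = \left(-25884\right) \left(-28906\right) = 748202904$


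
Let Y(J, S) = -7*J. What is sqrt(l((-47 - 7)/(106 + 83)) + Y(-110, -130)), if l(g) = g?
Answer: 2*sqrt(9429)/7 ≈ 27.744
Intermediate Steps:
sqrt(l((-47 - 7)/(106 + 83)) + Y(-110, -130)) = sqrt((-47 - 7)/(106 + 83) - 7*(-110)) = sqrt(-54/189 + 770) = sqrt(-54*1/189 + 770) = sqrt(-2/7 + 770) = sqrt(5388/7) = 2*sqrt(9429)/7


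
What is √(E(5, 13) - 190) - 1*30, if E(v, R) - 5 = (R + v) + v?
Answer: -30 + 9*I*√2 ≈ -30.0 + 12.728*I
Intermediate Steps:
E(v, R) = 5 + R + 2*v (E(v, R) = 5 + ((R + v) + v) = 5 + (R + 2*v) = 5 + R + 2*v)
√(E(5, 13) - 190) - 1*30 = √((5 + 13 + 2*5) - 190) - 1*30 = √((5 + 13 + 10) - 190) - 30 = √(28 - 190) - 30 = √(-162) - 30 = 9*I*√2 - 30 = -30 + 9*I*√2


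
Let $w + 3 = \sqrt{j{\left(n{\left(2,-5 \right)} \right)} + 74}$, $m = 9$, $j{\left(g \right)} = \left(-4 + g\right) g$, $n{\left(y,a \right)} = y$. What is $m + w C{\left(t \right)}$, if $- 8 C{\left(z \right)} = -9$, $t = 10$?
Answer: $\frac{45}{8} + \frac{9 \sqrt{70}}{8} \approx 15.037$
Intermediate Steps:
$j{\left(g \right)} = g \left(-4 + g\right)$
$C{\left(z \right)} = \frac{9}{8}$ ($C{\left(z \right)} = \left(- \frac{1}{8}\right) \left(-9\right) = \frac{9}{8}$)
$w = -3 + \sqrt{70}$ ($w = -3 + \sqrt{2 \left(-4 + 2\right) + 74} = -3 + \sqrt{2 \left(-2\right) + 74} = -3 + \sqrt{-4 + 74} = -3 + \sqrt{70} \approx 5.3666$)
$m + w C{\left(t \right)} = 9 + \left(-3 + \sqrt{70}\right) \frac{9}{8} = 9 - \left(\frac{27}{8} - \frac{9 \sqrt{70}}{8}\right) = \frac{45}{8} + \frac{9 \sqrt{70}}{8}$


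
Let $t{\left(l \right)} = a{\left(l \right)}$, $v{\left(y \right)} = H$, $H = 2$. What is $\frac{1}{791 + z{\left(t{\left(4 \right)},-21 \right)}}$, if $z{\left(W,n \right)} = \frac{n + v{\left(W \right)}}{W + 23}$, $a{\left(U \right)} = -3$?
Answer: $\frac{20}{15801} \approx 0.0012657$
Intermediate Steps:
$v{\left(y \right)} = 2$
$t{\left(l \right)} = -3$
$z{\left(W,n \right)} = \frac{2 + n}{23 + W}$ ($z{\left(W,n \right)} = \frac{n + 2}{W + 23} = \frac{2 + n}{23 + W}$)
$\frac{1}{791 + z{\left(t{\left(4 \right)},-21 \right)}} = \frac{1}{791 + \frac{2 - 21}{23 - 3}} = \frac{1}{791 + \frac{1}{20} \left(-19\right)} = \frac{1}{791 - \frac{19}{20}} = \frac{1}{\frac{15801}{20}} = \frac{20}{15801}$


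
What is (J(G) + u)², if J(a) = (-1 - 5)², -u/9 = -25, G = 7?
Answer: 68121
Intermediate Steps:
u = 225 (u = -9*(-25) = 225)
J(a) = 36 (J(a) = (-6)² = 36)
(J(G) + u)² = (36 + 225)² = 261² = 68121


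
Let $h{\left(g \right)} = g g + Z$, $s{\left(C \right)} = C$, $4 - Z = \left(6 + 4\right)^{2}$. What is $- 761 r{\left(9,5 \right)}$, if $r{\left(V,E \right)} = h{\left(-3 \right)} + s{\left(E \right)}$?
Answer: $62402$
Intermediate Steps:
$Z = -96$ ($Z = 4 - \left(6 + 4\right)^{2} = 4 - 10^{2} = 4 - 100 = -96$)
$h{\left(g \right)} = -96 + g^{2}$ ($h{\left(g \right)} = g g - 96 = g^{2} - 96 = -96 + g^{2}$)
$r{\left(V,E \right)} = -87 + E$ ($r{\left(V,E \right)} = \left(-96 + \left(-3\right)^{2}\right) + E = \left(-96 + 9\right) + E = -87 + E$)
$- 761 r{\left(9,5 \right)} = - 761 \left(-87 + 5\right) = \left(-761\right) \left(-82\right) = 62402$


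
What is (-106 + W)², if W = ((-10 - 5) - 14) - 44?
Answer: 32041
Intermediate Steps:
W = -73 (W = (-15 - 14) - 44 = -29 - 44 = -73)
(-106 + W)² = (-106 - 73)² = (-179)² = 32041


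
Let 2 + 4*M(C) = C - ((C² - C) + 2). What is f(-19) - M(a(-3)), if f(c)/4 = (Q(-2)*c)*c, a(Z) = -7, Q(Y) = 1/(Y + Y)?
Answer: -1377/4 ≈ -344.25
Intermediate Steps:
Q(Y) = 1/(2*Y)
M(C) = -1 + C/2 - C²/4 (M(C) = -½ + (C - ((C² - C) + 2))/4 = -½ + (C - (2 + C² - C))/4 = -½ + (C + (-2 + C - C²))/4 = -½ + (-2 - C² + 2*C)/4 = -½ + (-½ + C/2 - C²/4) = -1 + C/2 - C²/4)
f(c) = -c² (f(c) = 4*((((½)/(-2))*c)*c) = 4*((((½)*(-½))*c)*c) = 4*((-c/4)*c) = 4*(-c²/4) = -c²)
f(-19) - M(a(-3)) = -1*(-19)² - (-1 + (½)*(-7) - ¼*(-7)²) = -1*361 - (-1 - 7/2 - ¼*49) = -361 - (-1 - 7/2 - 49/4) = -361 - 1*(-67/4) = -361 + 67/4 = -1377/4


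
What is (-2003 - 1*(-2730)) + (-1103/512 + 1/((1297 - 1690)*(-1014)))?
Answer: 73946230627/102016512 ≈ 724.85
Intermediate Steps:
(-2003 - 1*(-2730)) + (-1103/512 + 1/((1297 - 1690)*(-1014))) = (-2003 + 2730) + (-1103*1/512 - 1/1014/(-393)) = 727 + (-1103/512 - 1/393*(-1/1014)) = 727 + (-1103/512 + 1/398502) = 727 - 219773597/102016512 = 73946230627/102016512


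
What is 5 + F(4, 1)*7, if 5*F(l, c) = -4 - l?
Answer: -31/5 ≈ -6.2000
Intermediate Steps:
F(l, c) = -⅘ - l/5 (F(l, c) = (-4 - l)/5 = -⅘ - l/5)
5 + F(4, 1)*7 = 5 + (-⅘ - ⅕*4)*7 = 5 + (-⅘ - ⅘)*7 = 5 - 8/5*7 = 5 - 56/5 = -31/5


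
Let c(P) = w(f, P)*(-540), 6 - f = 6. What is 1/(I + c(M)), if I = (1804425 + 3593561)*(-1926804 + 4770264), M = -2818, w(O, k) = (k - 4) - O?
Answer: 1/15348958795440 ≈ 6.5151e-14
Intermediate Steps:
f = 0 (f = 6 - 1*6 = 6 - 6 = 0)
w(O, k) = -4 + k - O (w(O, k) = (-4 + k) - O = -4 + k - O)
c(P) = 2160 - 540*P (c(P) = (-4 + P - 1*0)*(-540) = (-4 + P + 0)*(-540) = (-4 + P)*(-540) = 2160 - 540*P)
I = 15348957271560 (I = 5397986*2843460 = 15348957271560)
1/(I + c(M)) = 1/(15348957271560 + (2160 - 540*(-2818))) = 1/(15348957271560 + (2160 + 1521720)) = 1/(15348957271560 + 1523880) = 1/15348958795440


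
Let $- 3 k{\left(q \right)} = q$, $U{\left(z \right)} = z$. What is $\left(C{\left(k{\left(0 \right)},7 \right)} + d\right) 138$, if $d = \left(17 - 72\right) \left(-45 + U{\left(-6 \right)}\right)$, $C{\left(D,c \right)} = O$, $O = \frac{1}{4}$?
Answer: $\frac{774249}{2} \approx 3.8712 \cdot 10^{5}$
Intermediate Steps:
$O = \frac{1}{4} \approx 0.25$
$k{\left(q \right)} = - \frac{q}{3}$
$C{\left(D,c \right)} = \frac{1}{4}$
$d = 2805$ ($d = \left(17 - 72\right) \left(-45 - 6\right) = \left(-55\right) \left(-51\right) = 2805$)
$\left(C{\left(k{\left(0 \right)},7 \right)} + d\right) 138 = \left(\frac{1}{4} + 2805\right) 138 = \frac{11221}{4} \cdot 138 = \frac{774249}{2}$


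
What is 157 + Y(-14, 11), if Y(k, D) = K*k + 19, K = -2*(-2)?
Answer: 120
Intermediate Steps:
K = 4
Y(k, D) = 19 + 4*k (Y(k, D) = 4*k + 19 = 19 + 4*k)
157 + Y(-14, 11) = 157 + (19 + 4*(-14)) = 157 + (19 - 56) = 157 - 37 = 120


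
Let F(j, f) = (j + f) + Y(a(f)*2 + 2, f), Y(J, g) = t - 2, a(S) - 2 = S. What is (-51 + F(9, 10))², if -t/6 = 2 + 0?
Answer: 2116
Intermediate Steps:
a(S) = 2 + S
t = -12 (t = -6*(2 + 0) = -6*2 = -12)
Y(J, g) = -14 (Y(J, g) = -12 - 2 = -14)
F(j, f) = -14 + f + j (F(j, f) = (j + f) - 14 = (f + j) - 14 = -14 + f + j)
(-51 + F(9, 10))² = (-51 + (-14 + 10 + 9))² = (-51 + 5)² = (-46)² = 2116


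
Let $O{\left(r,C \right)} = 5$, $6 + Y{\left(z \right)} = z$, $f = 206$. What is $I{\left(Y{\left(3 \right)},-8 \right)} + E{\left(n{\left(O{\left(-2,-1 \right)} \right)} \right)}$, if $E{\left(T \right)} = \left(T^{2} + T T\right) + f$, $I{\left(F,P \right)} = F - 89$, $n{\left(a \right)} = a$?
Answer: $164$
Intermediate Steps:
$Y{\left(z \right)} = -6 + z$
$I{\left(F,P \right)} = -89 + F$ ($I{\left(F,P \right)} = F - 89 = -89 + F$)
$E{\left(T \right)} = 206 + 2 T^{2}$ ($E{\left(T \right)} = \left(T^{2} + T T\right) + 206 = \left(T^{2} + T^{2}\right) + 206 = 2 T^{2} + 206 = 206 + 2 T^{2}$)
$I{\left(Y{\left(3 \right)},-8 \right)} + E{\left(n{\left(O{\left(-2,-1 \right)} \right)} \right)} = \left(-89 + \left(-6 + 3\right)\right) + \left(206 + 2 \cdot 5^{2}\right) = \left(-89 - 3\right) + \left(206 + 2 \cdot 25\right) = -92 + \left(206 + 50\right) = -92 + 256 = 164$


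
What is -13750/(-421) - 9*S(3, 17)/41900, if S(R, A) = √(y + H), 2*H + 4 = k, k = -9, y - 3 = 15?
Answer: 13750/421 - 9*√46/83800 ≈ 32.660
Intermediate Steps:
y = 18 (y = 3 + 15 = 18)
H = -13/2 (H = -2 + (½)*(-9) = -2 - 9/2 = -13/2 ≈ -6.5000)
S(R, A) = √46/2 (S(R, A) = √(18 - 13/2) = √(23/2) = √46/2)
-13750/(-421) - 9*S(3, 17)/41900 = -13750/(-421) - 9*√46/2/41900 = -13750*(-1/421) - 9*√46/2*(1/41900) = 13750/421 - 9*√46/83800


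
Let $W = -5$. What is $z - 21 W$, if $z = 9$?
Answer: $114$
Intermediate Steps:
$z - 21 W = 9 - -105 = 9 + 105 = 114$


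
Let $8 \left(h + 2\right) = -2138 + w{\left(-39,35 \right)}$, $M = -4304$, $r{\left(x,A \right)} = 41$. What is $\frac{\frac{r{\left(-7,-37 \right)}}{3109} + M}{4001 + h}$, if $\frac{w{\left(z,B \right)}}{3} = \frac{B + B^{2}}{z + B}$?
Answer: $- \frac{107048760}{89878081} \approx -1.191$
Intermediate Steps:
$w{\left(z,B \right)} = \frac{3 \left(B + B^{2}\right)}{B + z}$ ($w{\left(z,B \right)} = 3 \frac{B + B^{2}}{z + B} = 3 \frac{B + B^{2}}{B + z} = \frac{3 \left(B + B^{2}\right)}{B + z}$)
$h = - \frac{3099}{8}$ ($h = -2 + \frac{-2138 + 3 \cdot 35 \frac{1}{35 - 39} \left(1 + 35\right)}{8} = -2 + \frac{-2138 + 3 \cdot 35 \frac{1}{-4} \cdot 36}{8} = -2 + \frac{-2138 + 3 \cdot 35 \left(- \frac{1}{4}\right) 36}{8} = -2 + \frac{-2138 - 945}{8} = -2 + \frac{1}{8} \left(-3083\right) = -2 - \frac{3083}{8} = - \frac{3099}{8} \approx -387.38$)
$\frac{\frac{r{\left(-7,-37 \right)}}{3109} + M}{4001 + h} = \frac{\frac{41}{3109} - 4304}{4001 - \frac{3099}{8}} = \frac{41 \cdot \frac{1}{3109} - 4304}{\frac{28909}{8}} = \left(\frac{41}{3109} - 4304\right) \frac{8}{28909} = \left(- \frac{13381095}{3109}\right) \frac{8}{28909} = - \frac{107048760}{89878081}$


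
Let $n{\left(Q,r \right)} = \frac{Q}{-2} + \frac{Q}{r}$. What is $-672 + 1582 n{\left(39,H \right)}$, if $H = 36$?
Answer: $- \frac{178843}{6} \approx -29807.0$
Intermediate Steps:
$n{\left(Q,r \right)} = - \frac{Q}{2} + \frac{Q}{r}$ ($n{\left(Q,r \right)} = Q \left(- \frac{1}{2}\right) + \frac{Q}{r} = - \frac{Q}{2} + \frac{Q}{r}$)
$-672 + 1582 n{\left(39,H \right)} = -672 + 1582 \left(\left(- \frac{1}{2}\right) 39 + \frac{39}{36}\right) = -672 + 1582 \left(- \frac{39}{2} + 39 \cdot \frac{1}{36}\right) = -672 + 1582 \left(- \frac{39}{2} + \frac{13}{12}\right) = -672 + 1582 \left(- \frac{221}{12}\right) = -672 - \frac{174811}{6} = - \frac{178843}{6}$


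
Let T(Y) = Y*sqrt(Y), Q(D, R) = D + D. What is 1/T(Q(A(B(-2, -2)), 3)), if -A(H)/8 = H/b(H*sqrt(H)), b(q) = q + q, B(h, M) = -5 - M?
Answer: -3**(3/4)*(1 + I)/32 ≈ -0.071235 - 0.071235*I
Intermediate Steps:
b(q) = 2*q
A(H) = -4/sqrt(H) (A(H) = -8*H/(2*(H*sqrt(H))) = -8*H/(2*H**(3/2)) = -8*H*1/(2*H**(3/2)) = -4/sqrt(H))
Q(D, R) = 2*D
T(Y) = Y**(3/2)
1/T(Q(A(B(-2, -2)), 3)) = 1/((2*(-4/sqrt(-5 - 1*(-2))))**(3/2)) = 1/((2*(-4/sqrt(-5 + 2)))**(3/2)) = 1/((2*(-(-4)*I*sqrt(3)/3))**(3/2)) = 1/((2*(4*I*sqrt(3)/3))**(3/2)) = 1/((8*I*sqrt(3)/3)**(3/2)) = 1/(16*sqrt(2)*3**(1/4)*I**(3/2)/3) = -sqrt(2)*3**(3/4)*sqrt(I)/32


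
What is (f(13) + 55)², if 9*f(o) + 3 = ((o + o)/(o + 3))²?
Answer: 1002165649/331776 ≈ 3020.6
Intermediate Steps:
f(o) = -⅓ + 4*o²/(9*(3 + o)²) (f(o) = -⅓ + ((o + o)/(o + 3))²/9 = -⅓ + ((2*o)/(3 + o))²/9 = -⅓ + (2*o/(3 + o))²/9 = -⅓ + (4*o²/(3 + o)²)/9 = -⅓ + 4*o²/(9*(3 + o)²))
(f(13) + 55)² = ((-⅓ + (4/9)*13²/(3 + 13)²) + 55)² = ((-⅓ + (4/9)*169/16²) + 55)² = ((-⅓ + (4/9)*169*(1/256)) + 55)² = ((-⅓ + 169/576) + 55)² = (-23/576 + 55)² = (31657/576)² = 1002165649/331776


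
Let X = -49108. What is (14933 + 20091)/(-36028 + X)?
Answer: -2189/5321 ≈ -0.41139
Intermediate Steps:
(14933 + 20091)/(-36028 + X) = (14933 + 20091)/(-36028 - 49108) = 35024/(-85136) = 35024*(-1/85136) = -2189/5321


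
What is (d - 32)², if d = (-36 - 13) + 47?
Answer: 1156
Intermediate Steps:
d = -2 (d = -49 + 47 = -2)
(d - 32)² = (-2 - 32)² = (-34)² = 1156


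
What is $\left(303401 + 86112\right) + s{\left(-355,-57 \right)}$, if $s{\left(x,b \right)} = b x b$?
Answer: $-763882$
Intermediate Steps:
$s{\left(x,b \right)} = x b^{2}$
$\left(303401 + 86112\right) + s{\left(-355,-57 \right)} = \left(303401 + 86112\right) - 355 \left(-57\right)^{2} = 389513 - 1153395 = -763882$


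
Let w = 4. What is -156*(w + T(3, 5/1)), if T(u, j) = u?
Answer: -1092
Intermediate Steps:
-156*(w + T(3, 5/1)) = -156*(4 + 3) = -156*7 = -1092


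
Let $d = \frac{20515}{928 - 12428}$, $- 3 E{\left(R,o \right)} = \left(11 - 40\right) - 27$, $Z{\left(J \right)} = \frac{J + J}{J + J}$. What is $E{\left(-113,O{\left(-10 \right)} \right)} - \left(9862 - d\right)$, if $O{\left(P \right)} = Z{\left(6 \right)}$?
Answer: $- \frac{67931309}{6900} \approx -9845.1$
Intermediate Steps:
$Z{\left(J \right)} = 1$ ($Z{\left(J \right)} = \frac{2 J}{2 J} = 2 J \frac{1}{2 J} = 1$)
$O{\left(P \right)} = 1$
$E{\left(R,o \right)} = \frac{56}{3}$ ($E{\left(R,o \right)} = - \frac{\left(11 - 40\right) - 27}{3} = - \frac{-29 - 27}{3} = \left(- \frac{1}{3}\right) \left(-56\right) = \frac{56}{3}$)
$d = - \frac{4103}{2300}$ ($d = \frac{20515}{928 - 12428} = \frac{20515}{-11500} = 20515 \left(- \frac{1}{11500}\right) = - \frac{4103}{2300} \approx -1.7839$)
$E{\left(-113,O{\left(-10 \right)} \right)} - \left(9862 - d\right) = \frac{56}{3} - \left(9862 - - \frac{4103}{2300}\right) = \frac{56}{3} - \left(9862 + \frac{4103}{2300}\right) = \frac{56}{3} - \frac{22686703}{2300} = - \frac{67931309}{6900}$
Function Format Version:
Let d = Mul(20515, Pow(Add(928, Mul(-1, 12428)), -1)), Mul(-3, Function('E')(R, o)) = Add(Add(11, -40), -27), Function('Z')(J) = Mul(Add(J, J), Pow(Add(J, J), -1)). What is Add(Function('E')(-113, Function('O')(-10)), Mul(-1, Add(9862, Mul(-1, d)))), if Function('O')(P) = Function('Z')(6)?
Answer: Rational(-67931309, 6900) ≈ -9845.1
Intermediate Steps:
Function('Z')(J) = 1 (Function('Z')(J) = Mul(Mul(2, J), Pow(Mul(2, J), -1)) = Mul(Mul(2, J), Mul(Rational(1, 2), Pow(J, -1))) = 1)
Function('O')(P) = 1
Function('E')(R, o) = Rational(56, 3) (Function('E')(R, o) = Mul(Rational(-1, 3), Add(Add(11, -40), -27)) = Mul(Rational(-1, 3), Add(-29, -27)) = Mul(Rational(-1, 3), -56) = Rational(56, 3))
d = Rational(-4103, 2300) (d = Mul(20515, Pow(Add(928, -12428), -1)) = Mul(20515, Pow(-11500, -1)) = Mul(20515, Rational(-1, 11500)) = Rational(-4103, 2300) ≈ -1.7839)
Add(Function('E')(-113, Function('O')(-10)), Mul(-1, Add(9862, Mul(-1, d)))) = Add(Rational(56, 3), Mul(-1, Add(9862, Mul(-1, Rational(-4103, 2300))))) = Add(Rational(56, 3), Mul(-1, Add(9862, Rational(4103, 2300)))) = Add(Rational(56, 3), Mul(-1, Rational(22686703, 2300))) = Add(Rational(56, 3), Rational(-22686703, 2300)) = Rational(-67931309, 6900)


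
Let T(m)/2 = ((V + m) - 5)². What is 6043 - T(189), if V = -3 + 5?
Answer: -63149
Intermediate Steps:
V = 2
T(m) = 2*(-3 + m)² (T(m) = 2*((2 + m) - 5)² = 2*(-3 + m)²)
6043 - T(189) = 6043 - 2*(-3 + 189)² = 6043 - 2*186² = 6043 - 2*34596 = 6043 - 1*69192 = 6043 - 69192 = -63149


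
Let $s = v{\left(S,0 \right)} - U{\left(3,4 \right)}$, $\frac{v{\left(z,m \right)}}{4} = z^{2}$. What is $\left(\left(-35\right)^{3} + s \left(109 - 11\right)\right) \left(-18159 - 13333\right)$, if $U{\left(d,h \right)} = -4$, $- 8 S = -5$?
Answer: $\frac{2666104847}{2} \approx 1.3331 \cdot 10^{9}$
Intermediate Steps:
$S = \frac{5}{8}$ ($S = \left(- \frac{1}{8}\right) \left(-5\right) = \frac{5}{8} \approx 0.625$)
$v{\left(z,m \right)} = 4 z^{2}$
$s = \frac{89}{16}$ ($s = 4 \left(\frac{5}{8}\right)^{2} - -4 = 4 \cdot \frac{25}{64} + 4 = \frac{25}{16} + 4 = \frac{89}{16} \approx 5.5625$)
$\left(\left(-35\right)^{3} + s \left(109 - 11\right)\right) \left(-18159 - 13333\right) = \left(\left(-35\right)^{3} + \frac{89 \left(109 - 11\right)}{16}\right) \left(-18159 - 13333\right) = \left(-42875 + \frac{89}{16} \cdot 98\right) \left(-31492\right) = \left(-42875 + \frac{4361}{8}\right) \left(-31492\right) = \left(- \frac{338639}{8}\right) \left(-31492\right) = \frac{2666104847}{2}$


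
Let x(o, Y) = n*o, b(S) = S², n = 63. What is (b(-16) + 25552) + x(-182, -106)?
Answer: 14342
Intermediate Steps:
x(o, Y) = 63*o
(b(-16) + 25552) + x(-182, -106) = ((-16)² + 25552) + 63*(-182) = (256 + 25552) - 11466 = 25808 - 11466 = 14342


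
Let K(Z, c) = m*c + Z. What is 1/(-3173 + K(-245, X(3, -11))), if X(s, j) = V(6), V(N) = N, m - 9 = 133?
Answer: -1/2566 ≈ -0.00038971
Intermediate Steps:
m = 142 (m = 9 + 133 = 142)
X(s, j) = 6
K(Z, c) = Z + 142*c (K(Z, c) = 142*c + Z = Z + 142*c)
1/(-3173 + K(-245, X(3, -11))) = 1/(-3173 + (-245 + 142*6)) = 1/(-3173 + (-245 + 852)) = 1/(-3173 + 607) = 1/(-2566) = -1/2566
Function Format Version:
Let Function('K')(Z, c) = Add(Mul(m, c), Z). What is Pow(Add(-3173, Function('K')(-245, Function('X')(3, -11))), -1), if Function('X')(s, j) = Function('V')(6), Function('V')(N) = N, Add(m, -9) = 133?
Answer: Rational(-1, 2566) ≈ -0.00038971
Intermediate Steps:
m = 142 (m = Add(9, 133) = 142)
Function('X')(s, j) = 6
Function('K')(Z, c) = Add(Z, Mul(142, c)) (Function('K')(Z, c) = Add(Mul(142, c), Z) = Add(Z, Mul(142, c)))
Pow(Add(-3173, Function('K')(-245, Function('X')(3, -11))), -1) = Pow(Add(-3173, Add(-245, Mul(142, 6))), -1) = Pow(Add(-3173, Add(-245, 852)), -1) = Pow(Add(-3173, 607), -1) = Pow(-2566, -1) = Rational(-1, 2566)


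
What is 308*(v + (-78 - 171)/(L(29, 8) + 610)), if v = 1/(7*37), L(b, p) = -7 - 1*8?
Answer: -401632/3145 ≈ -127.70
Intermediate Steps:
L(b, p) = -15 (L(b, p) = -7 - 8 = -15)
v = 1/259 ≈ 0.0038610
308*(v + (-78 - 171)/(L(29, 8) + 610)) = 308*(1/259 + (-78 - 171)/(-15 + 610)) = 308*(1/259 - 249/595) = 308*(-1304/3145) = -401632/3145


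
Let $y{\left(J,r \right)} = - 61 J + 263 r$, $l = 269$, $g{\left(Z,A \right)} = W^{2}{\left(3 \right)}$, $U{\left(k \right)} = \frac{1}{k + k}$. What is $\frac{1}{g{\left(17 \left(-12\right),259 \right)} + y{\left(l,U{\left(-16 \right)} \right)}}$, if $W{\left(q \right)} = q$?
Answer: $- \frac{32}{525063} \approx -6.0945 \cdot 10^{-5}$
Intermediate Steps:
$U{\left(k \right)} = \frac{1}{2 k}$
$g{\left(Z,A \right)} = 9$ ($g{\left(Z,A \right)} = 3^{2} = 9$)
$\frac{1}{g{\left(17 \left(-12\right),259 \right)} + y{\left(l,U{\left(-16 \right)} \right)}} = \frac{1}{9 + \left(\left(-61\right) 269 + 263 \frac{1}{2 \left(-16\right)}\right)} = \frac{1}{9 - \left(16409 - 263 \cdot \frac{1}{2} \left(- \frac{1}{16}\right)\right)} = \frac{1}{9 + \left(-16409 + 263 \left(- \frac{1}{32}\right)\right)} = \frac{1}{9 - \frac{525351}{32}} = \frac{1}{- \frac{525063}{32}} = - \frac{32}{525063}$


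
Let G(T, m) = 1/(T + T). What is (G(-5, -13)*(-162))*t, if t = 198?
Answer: 16038/5 ≈ 3207.6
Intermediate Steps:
G(T, m) = 1/(2*T)
(G(-5, -13)*(-162))*t = (((½)/(-5))*(-162))*198 = (((½)*(-⅕))*(-162))*198 = -⅒*(-162)*198 = (81/5)*198 = 16038/5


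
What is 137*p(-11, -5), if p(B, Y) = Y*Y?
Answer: 3425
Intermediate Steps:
p(B, Y) = Y**2
137*p(-11, -5) = 137*(-5)**2 = 137*25 = 3425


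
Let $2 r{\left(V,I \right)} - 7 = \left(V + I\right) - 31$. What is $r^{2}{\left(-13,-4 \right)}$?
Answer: $\frac{1681}{4} \approx 420.25$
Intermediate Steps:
$r{\left(V,I \right)} = -12 + \frac{I}{2} + \frac{V}{2}$ ($r{\left(V,I \right)} = \frac{7}{2} + \frac{\left(V + I\right) - 31}{2} = \frac{7}{2} + \frac{\left(I + V\right) - 31}{2} = \frac{7}{2} + \frac{-31 + I + V}{2} = \frac{7}{2} + \left(- \frac{31}{2} + \frac{I}{2} + \frac{V}{2}\right) = -12 + \frac{I}{2} + \frac{V}{2}$)
$r^{2}{\left(-13,-4 \right)} = \left(-12 + \frac{1}{2} \left(-4\right) + \frac{1}{2} \left(-13\right)\right)^{2} = \left(-12 - 2 - \frac{13}{2}\right)^{2} = \left(- \frac{41}{2}\right)^{2} = \frac{1681}{4}$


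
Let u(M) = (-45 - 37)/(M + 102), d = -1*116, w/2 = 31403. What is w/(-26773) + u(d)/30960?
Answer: -13610218627/5802244560 ≈ -2.3457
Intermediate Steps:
w = 62806 (w = 2*31403 = 62806)
d = -116
u(M) = -82/(102 + M)
w/(-26773) + u(d)/30960 = 62806/(-26773) - 82/(102 - 116)/30960 = 62806*(-1/26773) - 82/(-14)*(1/30960) = -62806/26773 - 82*(-1/14)*(1/30960) = -62806/26773 + (41/7)*(1/30960) = -62806/26773 + 41/216720 = -13610218627/5802244560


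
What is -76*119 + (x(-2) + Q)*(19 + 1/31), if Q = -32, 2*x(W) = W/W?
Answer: -298949/31 ≈ -9643.5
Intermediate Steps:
x(W) = 1/2 (x(W) = (W/W)/2 = (1/2)*1 = 1/2)
-76*119 + (x(-2) + Q)*(19 + 1/31) = -76*119 + (1/2 - 32)*(19 + 1/31) = -9044 - 63*(19 + 1/31)/2 = -9044 - 63/2*590/31 = -9044 - 18585/31 = -298949/31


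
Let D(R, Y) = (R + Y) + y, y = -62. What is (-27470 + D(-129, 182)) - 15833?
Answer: -43312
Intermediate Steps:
D(R, Y) = -62 + R + Y (D(R, Y) = (R + Y) - 62 = -62 + R + Y)
(-27470 + D(-129, 182)) - 15833 = (-27470 + (-62 - 129 + 182)) - 15833 = (-27470 - 9) - 15833 = -27479 - 15833 = -43312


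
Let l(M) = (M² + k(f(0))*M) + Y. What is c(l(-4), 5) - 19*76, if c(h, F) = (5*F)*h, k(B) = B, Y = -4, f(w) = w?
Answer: -1144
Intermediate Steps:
l(M) = -4 + M² (l(M) = (M² + 0*M) - 4 = (M² + 0) - 4 = M² - 4 = -4 + M²)
c(h, F) = 5*F*h
c(l(-4), 5) - 19*76 = 5*5*(-4 + (-4)²) - 19*76 = 5*5*(-4 + 16) - 1444 = 5*5*12 - 1444 = 300 - 1444 = -1144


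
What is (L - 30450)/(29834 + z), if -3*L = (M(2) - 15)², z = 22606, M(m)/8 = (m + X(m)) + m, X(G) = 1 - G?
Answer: -10159/17480 ≈ -0.58118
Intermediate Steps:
M(m) = 8 + 8*m (M(m) = 8*((m + (1 - m)) + m) = 8*(1 + m) = 8 + 8*m)
L = -27 (L = -((8 + 8*2) - 15)²/3 = -((8 + 16) - 15)²/3 = -(24 - 15)²/3 = -⅓*9² = -⅓*81 = -27)
(L - 30450)/(29834 + z) = (-27 - 30450)/(29834 + 22606) = -30477/52440 = -30477*1/52440 = -10159/17480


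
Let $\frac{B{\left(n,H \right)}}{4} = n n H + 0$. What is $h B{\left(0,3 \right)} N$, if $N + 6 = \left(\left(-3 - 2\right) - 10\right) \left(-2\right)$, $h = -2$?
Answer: $0$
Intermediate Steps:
$B{\left(n,H \right)} = 4 H n^{2}$ ($B{\left(n,H \right)} = 4 \left(n n H + 0\right) = 4 \left(n^{2} H + 0\right) = 4 \left(H n^{2} + 0\right) = 4 H n^{2}$)
$N = 24$ ($N = -6 + \left(\left(-3 - 2\right) - 10\right) \left(-2\right) = -6 + \left(-5 - 10\right) \left(-2\right) = -6 - -30 = -6 + 30 = 24$)
$h B{\left(0,3 \right)} N = - 2 \cdot 4 \cdot 3 \cdot 0^{2} \cdot 24 = - 2 \cdot 4 \cdot 3 \cdot 0 \cdot 24 = \left(-2\right) 0 \cdot 24 = 0 \cdot 24 = 0$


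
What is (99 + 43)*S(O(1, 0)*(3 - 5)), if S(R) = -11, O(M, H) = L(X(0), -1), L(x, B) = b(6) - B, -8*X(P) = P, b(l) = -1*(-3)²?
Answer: -1562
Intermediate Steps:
b(l) = -9 (b(l) = -1*9 = -9)
X(P) = -P/8
L(x, B) = -9 - B
O(M, H) = -8 (O(M, H) = -9 - 1*(-1) = -9 + 1 = -8)
(99 + 43)*S(O(1, 0)*(3 - 5)) = (99 + 43)*(-11) = 142*(-11) = -1562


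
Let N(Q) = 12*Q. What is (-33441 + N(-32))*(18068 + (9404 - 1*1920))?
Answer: -864296400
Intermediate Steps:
(-33441 + N(-32))*(18068 + (9404 - 1*1920)) = (-33441 + 12*(-32))*(18068 + (9404 - 1*1920)) = (-33441 - 384)*(18068 + (9404 - 1920)) = -33825*(18068 + 7484) = -33825*25552 = -864296400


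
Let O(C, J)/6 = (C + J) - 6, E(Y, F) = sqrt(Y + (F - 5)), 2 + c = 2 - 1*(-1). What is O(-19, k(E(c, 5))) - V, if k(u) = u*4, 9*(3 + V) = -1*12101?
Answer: 10994/9 ≈ 1221.6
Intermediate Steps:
V = -12128/9 (V = -3 + (-1*12101)/9 = -3 + (1/9)*(-12101) = -3 - 12101/9 = -12128/9 ≈ -1347.6)
c = 1 (c = -2 + (2 - 1*(-1)) = -2 + (2 + 1) = -2 + 3 = 1)
E(Y, F) = sqrt(-5 + F + Y) (E(Y, F) = sqrt(Y + (-5 + F)) = sqrt(-5 + F + Y))
k(u) = 4*u
O(C, J) = -36 + 6*C + 6*J (O(C, J) = 6*((C + J) - 6) = 6*(-6 + C + J) = -36 + 6*C + 6*J)
O(-19, k(E(c, 5))) - V = (-36 + 6*(-19) + 6*(4*sqrt(-5 + 5 + 1))) - 1*(-12128/9) = (-36 - 114 + 6*(4*sqrt(1))) + 12128/9 = (-36 - 114 + 6*(4*1)) + 12128/9 = (-36 - 114 + 6*4) + 12128/9 = (-36 - 114 + 24) + 12128/9 = -126 + 12128/9 = 10994/9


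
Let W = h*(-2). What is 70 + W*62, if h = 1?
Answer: -54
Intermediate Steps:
W = -2 (W = 1*(-2) = -2)
70 + W*62 = 70 - 2*62 = 70 - 124 = -54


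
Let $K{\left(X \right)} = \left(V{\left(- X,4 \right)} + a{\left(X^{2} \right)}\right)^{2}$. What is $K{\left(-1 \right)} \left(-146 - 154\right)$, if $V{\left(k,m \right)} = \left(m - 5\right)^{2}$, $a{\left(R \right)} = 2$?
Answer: $-2700$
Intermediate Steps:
$V{\left(k,m \right)} = \left(-5 + m\right)^{2}$
$K{\left(X \right)} = 9$ ($K{\left(X \right)} = \left(\left(-5 + 4\right)^{2} + 2\right)^{2} = \left(\left(-1\right)^{2} + 2\right)^{2} = \left(1 + 2\right)^{2} = 3^{2} = 9$)
$K{\left(-1 \right)} \left(-146 - 154\right) = 9 \left(-146 - 154\right) = 9 \left(-300\right) = -2700$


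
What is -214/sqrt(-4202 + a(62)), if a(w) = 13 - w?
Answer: 214*I*sqrt(4251)/4251 ≈ 3.2822*I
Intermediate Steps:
-214/sqrt(-4202 + a(62)) = -214/sqrt(-4202 + (13 - 1*62)) = -214/sqrt(-4202 + (13 - 62)) = -214/sqrt(-4202 - 49) = -214*(-I*sqrt(4251)/4251) = -(-214)*I*sqrt(4251)/4251 = 214*I*sqrt(4251)/4251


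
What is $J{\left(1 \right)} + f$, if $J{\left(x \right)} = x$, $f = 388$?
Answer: $389$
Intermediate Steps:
$J{\left(1 \right)} + f = 1 + 388 = 389$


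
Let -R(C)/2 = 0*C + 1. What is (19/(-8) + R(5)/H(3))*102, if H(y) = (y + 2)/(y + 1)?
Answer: -8109/20 ≈ -405.45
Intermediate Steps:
H(y) = (2 + y)/(1 + y)
R(C) = -2 (R(C) = -2*(0*C + 1) = -2*(0 + 1) = -2*1 = -2)
(19/(-8) + R(5)/H(3))*102 = (19/(-8) - 2*(1 + 3)/(2 + 3))*102 = (19*(-⅛) - 2/(5/4))*102 = (-19/8 - 2/((¼)*5))*102 = (-19/8 - 2/5/4)*102 = (-19/8 - 2*⅘)*102 = (-19/8 - 8/5)*102 = -159/40*102 = -8109/20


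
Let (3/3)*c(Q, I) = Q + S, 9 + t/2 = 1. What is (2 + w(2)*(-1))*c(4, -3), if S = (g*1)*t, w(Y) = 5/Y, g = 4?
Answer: 30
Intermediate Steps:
t = -16 (t = -18 + 2*1 = -18 + 2 = -16)
S = -64 (S = (4*1)*(-16) = 4*(-16) = -64)
c(Q, I) = -64 + Q (c(Q, I) = Q - 64 = -64 + Q)
(2 + w(2)*(-1))*c(4, -3) = (2 + (5/2)*(-1))*(-64 + 4) = (2 + (5*(½))*(-1))*(-60) = (2 + (5/2)*(-1))*(-60) = (2 - 5/2)*(-60) = -½*(-60) = 30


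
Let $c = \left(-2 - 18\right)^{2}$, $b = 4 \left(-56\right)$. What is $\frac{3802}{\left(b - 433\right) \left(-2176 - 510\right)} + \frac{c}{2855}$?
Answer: $\frac{71673551}{503822421} \approx 0.14226$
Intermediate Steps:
$b = -224$
$c = 400$ ($c = \left(-20\right)^{2} = 400$)
$\frac{3802}{\left(b - 433\right) \left(-2176 - 510\right)} + \frac{c}{2855} = \frac{3802}{\left(-224 - 433\right) \left(-2176 - 510\right)} + \frac{400}{2855} = \frac{3802}{\left(-657\right) \left(-2176 - 510\right)} + 400 \cdot \frac{1}{2855} = \frac{3802}{\left(-657\right) \left(-2176 - 510\right)} + \frac{80}{571} = \frac{3802}{\left(-657\right) \left(-2686\right)} + \frac{80}{571} = \frac{3802}{1764702} + \frac{80}{571} = 3802 \cdot \frac{1}{1764702} + \frac{80}{571} = \frac{1901}{882351} + \frac{80}{571} = \frac{71673551}{503822421}$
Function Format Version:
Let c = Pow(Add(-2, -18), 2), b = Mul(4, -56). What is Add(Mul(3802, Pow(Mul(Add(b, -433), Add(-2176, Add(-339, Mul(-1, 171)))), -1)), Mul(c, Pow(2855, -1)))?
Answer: Rational(71673551, 503822421) ≈ 0.14226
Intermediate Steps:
b = -224
c = 400 (c = Pow(-20, 2) = 400)
Add(Mul(3802, Pow(Mul(Add(b, -433), Add(-2176, Add(-339, Mul(-1, 171)))), -1)), Mul(c, Pow(2855, -1))) = Add(Mul(3802, Pow(Mul(Add(-224, -433), Add(-2176, Add(-339, Mul(-1, 171)))), -1)), Mul(400, Pow(2855, -1))) = Add(Mul(3802, Pow(Mul(-657, Add(-2176, Add(-339, -171))), -1)), Mul(400, Rational(1, 2855))) = Add(Mul(3802, Pow(Mul(-657, Add(-2176, -510)), -1)), Rational(80, 571)) = Add(Mul(3802, Pow(Mul(-657, -2686), -1)), Rational(80, 571)) = Add(Mul(3802, Pow(1764702, -1)), Rational(80, 571)) = Add(Mul(3802, Rational(1, 1764702)), Rational(80, 571)) = Add(Rational(1901, 882351), Rational(80, 571)) = Rational(71673551, 503822421)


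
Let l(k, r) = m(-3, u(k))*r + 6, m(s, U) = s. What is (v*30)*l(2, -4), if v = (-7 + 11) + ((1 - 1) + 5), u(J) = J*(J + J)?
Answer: 4860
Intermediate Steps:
u(J) = 2*J**2 (u(J) = J*(2*J) = 2*J**2)
l(k, r) = 6 - 3*r (l(k, r) = -3*r + 6 = 6 - 3*r)
v = 9 (v = 4 + (0 + 5) = 4 + 5 = 9)
(v*30)*l(2, -4) = (9*30)*(6 - 3*(-4)) = 270*(6 + 12) = 270*18 = 4860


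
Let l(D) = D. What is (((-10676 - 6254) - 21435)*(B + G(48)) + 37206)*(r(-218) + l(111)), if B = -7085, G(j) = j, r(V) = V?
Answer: -28891253077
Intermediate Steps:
(((-10676 - 6254) - 21435)*(B + G(48)) + 37206)*(r(-218) + l(111)) = (((-10676 - 6254) - 21435)*(-7085 + 48) + 37206)*(-218 + 111) = ((-16930 - 21435)*(-7037) + 37206)*(-107) = (-38365*(-7037) + 37206)*(-107) = (269974505 + 37206)*(-107) = 270011711*(-107) = -28891253077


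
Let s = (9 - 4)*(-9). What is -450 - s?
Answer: -405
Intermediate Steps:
s = -45 (s = 5*(-9) = -45)
-450 - s = -450 - 1*(-45) = -450 + 45 = -405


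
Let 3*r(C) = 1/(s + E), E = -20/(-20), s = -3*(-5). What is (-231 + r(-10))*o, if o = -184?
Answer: 255001/6 ≈ 42500.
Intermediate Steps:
s = 15
E = 1 (E = -20*(-1/20) = 1)
r(C) = 1/48 (r(C) = 1/(3*(15 + 1)) = (⅓)/16 = (⅓)*(1/16) = 1/48)
(-231 + r(-10))*o = (-231 + 1/48)*(-184) = -11087/48*(-184) = 255001/6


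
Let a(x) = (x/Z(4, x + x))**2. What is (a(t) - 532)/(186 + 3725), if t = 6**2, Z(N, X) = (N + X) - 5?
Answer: -2680516/19715351 ≈ -0.13596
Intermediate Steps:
Z(N, X) = -5 + N + X
t = 36
a(x) = x**2/(-1 + 2*x)**2 (a(x) = (x/(-5 + 4 + (x + x)))**2 = (x/(-5 + 4 + 2*x))**2 = (x/(-1 + 2*x))**2 = x**2/(-1 + 2*x)**2)
(a(t) - 532)/(186 + 3725) = (36**2/(-1 + 2*36)**2 - 532)/(186 + 3725) = (1296/(-1 + 72)**2 - 532)/3911 = (1296/71**2 - 532)*(1/3911) = (1296*(1/5041) - 532)*(1/3911) = (1296/5041 - 532)*(1/3911) = -2680516/5041*1/3911 = -2680516/19715351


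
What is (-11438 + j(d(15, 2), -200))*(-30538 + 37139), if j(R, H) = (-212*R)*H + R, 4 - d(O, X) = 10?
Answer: -1754836244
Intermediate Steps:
d(O, X) = -6 (d(O, X) = 4 - 1*10 = 4 - 10 = -6)
j(R, H) = R - 212*H*R (j(R, H) = -212*H*R + R = R - 212*H*R)
(-11438 + j(d(15, 2), -200))*(-30538 + 37139) = (-11438 - 6*(1 - 212*(-200)))*(-30538 + 37139) = (-11438 - 6*(1 + 42400))*6601 = (-11438 - 6*42401)*6601 = (-11438 - 254406)*6601 = -265844*6601 = -1754836244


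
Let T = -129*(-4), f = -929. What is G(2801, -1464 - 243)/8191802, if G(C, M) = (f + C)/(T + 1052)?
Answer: 117/802796596 ≈ 1.4574e-7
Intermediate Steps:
T = 516
G(C, M) = -929/1568 + C/1568 (G(C, M) = (-929 + C)/(516 + 1052) = (-929 + C)/1568 = (-929 + C)*(1/1568) = -929/1568 + C/1568)
G(2801, -1464 - 243)/8191802 = (-929/1568 + (1/1568)*2801)/8191802 = (-929/1568 + 2801/1568)*(1/8191802) = (117/98)*(1/8191802) = 117/802796596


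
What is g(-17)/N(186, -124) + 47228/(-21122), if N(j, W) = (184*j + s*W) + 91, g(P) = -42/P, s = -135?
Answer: -20494973528/9166261535 ≈ -2.2359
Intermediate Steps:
N(j, W) = 91 - 135*W + 184*j (N(j, W) = (184*j - 135*W) + 91 = (-135*W + 184*j) + 91 = 91 - 135*W + 184*j)
g(-17)/N(186, -124) + 47228/(-21122) = (-42/(-17))/(91 - 135*(-124) + 184*186) + 47228/(-21122) = (-42*(-1/17))/(91 + 16740 + 34224) + 47228*(-1/21122) = (42/17)/51055 - 23614/10561 = (42/17)*(1/51055) - 23614/10561 = 42/867935 - 23614/10561 = -20494973528/9166261535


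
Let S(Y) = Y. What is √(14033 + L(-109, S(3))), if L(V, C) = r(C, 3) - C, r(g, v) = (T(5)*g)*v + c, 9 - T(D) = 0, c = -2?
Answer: √14109 ≈ 118.78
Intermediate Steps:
T(D) = 9 (T(D) = 9 - 1*0 = 9 + 0 = 9)
r(g, v) = -2 + 9*g*v (r(g, v) = (9*g)*v - 2 = 9*g*v - 2 = -2 + 9*g*v)
L(V, C) = -2 + 26*C (L(V, C) = (-2 + 9*C*3) - C = (-2 + 27*C) - C = -2 + 26*C)
√(14033 + L(-109, S(3))) = √(14033 + (-2 + 26*3)) = √(14033 + (-2 + 78)) = √(14033 + 76) = √14109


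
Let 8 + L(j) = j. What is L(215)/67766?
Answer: 207/67766 ≈ 0.0030546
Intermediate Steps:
L(j) = -8 + j
L(215)/67766 = (-8 + 215)/67766 = 207*(1/67766) = 207/67766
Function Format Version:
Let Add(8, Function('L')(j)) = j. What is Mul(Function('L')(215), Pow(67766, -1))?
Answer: Rational(207, 67766) ≈ 0.0030546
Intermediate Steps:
Function('L')(j) = Add(-8, j)
Mul(Function('L')(215), Pow(67766, -1)) = Mul(Add(-8, 215), Pow(67766, -1)) = Mul(207, Rational(1, 67766)) = Rational(207, 67766)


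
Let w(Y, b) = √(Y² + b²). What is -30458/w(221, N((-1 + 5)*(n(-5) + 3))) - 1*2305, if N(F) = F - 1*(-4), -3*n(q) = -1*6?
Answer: -2305 - 30458*√49417/49417 ≈ -2442.0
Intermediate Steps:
n(q) = 2 (n(q) = -(-1)*6/3 = -⅓*(-6) = 2)
N(F) = 4 + F (N(F) = F + 4 = 4 + F)
-30458/w(221, N((-1 + 5)*(n(-5) + 3))) - 1*2305 = -30458/√(221² + (4 + (-1 + 5)*(2 + 3))²) - 1*2305 = -30458/√(48841 + (4 + 4*5)²) - 2305 = -30458/√(48841 + (4 + 20)²) - 2305 = -30458/√(48841 + 24²) - 2305 = -30458/√(48841 + 576) - 2305 = -30458*√49417/49417 - 2305 = -2305 - 30458*√49417/49417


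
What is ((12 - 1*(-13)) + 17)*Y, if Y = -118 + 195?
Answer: 3234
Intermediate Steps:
Y = 77
((12 - 1*(-13)) + 17)*Y = ((12 - 1*(-13)) + 17)*77 = ((12 + 13) + 17)*77 = (25 + 17)*77 = 42*77 = 3234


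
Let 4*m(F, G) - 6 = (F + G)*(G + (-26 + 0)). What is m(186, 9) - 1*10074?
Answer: -43605/4 ≈ -10901.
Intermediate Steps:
m(F, G) = 3/2 + (-26 + G)*(F + G)/4 (m(F, G) = 3/2 + ((F + G)*(G + (-26 + 0)))/4 = 3/2 + ((F + G)*(G - 26))/4 = 3/2 + ((F + G)*(-26 + G))/4 = 3/2 + ((-26 + G)*(F + G))/4 = 3/2 + (-26 + G)*(F + G)/4)
m(186, 9) - 1*10074 = (3/2 - 13/2*186 - 13/2*9 + (1/4)*9**2 + (1/4)*186*9) - 1*10074 = (3/2 - 1209 - 117/2 + (1/4)*81 + 837/2) - 10074 = (3/2 - 1209 - 117/2 + 81/4 + 837/2) - 10074 = -3309/4 - 10074 = -43605/4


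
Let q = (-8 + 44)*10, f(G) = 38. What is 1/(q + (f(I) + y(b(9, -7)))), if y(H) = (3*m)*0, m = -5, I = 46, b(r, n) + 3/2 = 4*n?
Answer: 1/398 ≈ 0.0025126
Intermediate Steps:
b(r, n) = -3/2 + 4*n
q = 360 (q = 36*10 = 360)
y(H) = 0 (y(H) = (3*(-5))*0 = -15*0 = 0)
1/(q + (f(I) + y(b(9, -7)))) = 1/(360 + (38 + 0)) = 1/(360 + 38) = 1/398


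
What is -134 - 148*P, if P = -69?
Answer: 10078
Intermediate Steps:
-134 - 148*P = -134 - 148*(-69) = -134 + 10212 = 10078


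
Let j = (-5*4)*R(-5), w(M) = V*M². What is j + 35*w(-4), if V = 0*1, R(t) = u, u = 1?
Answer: -20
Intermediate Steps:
R(t) = 1
V = 0
w(M) = 0 (w(M) = 0*M² = 0)
j = -20 (j = -5*4*1 = -20*1 = -20)
j + 35*w(-4) = -20 + 35*0 = -20 + 0 = -20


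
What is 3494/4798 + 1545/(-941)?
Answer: -2062528/2257459 ≈ -0.91365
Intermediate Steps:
3494/4798 + 1545/(-941) = 3494*(1/4798) + 1545*(-1/941) = 1747/2399 - 1545/941 = -2062528/2257459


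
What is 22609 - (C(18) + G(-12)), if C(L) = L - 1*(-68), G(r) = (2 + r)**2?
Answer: 22423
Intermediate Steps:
C(L) = 68 + L (C(L) = L + 68 = 68 + L)
22609 - (C(18) + G(-12)) = 22609 - ((68 + 18) + (2 - 12)**2) = 22609 - (86 + (-10)**2) = 22609 - (86 + 100) = 22609 - 1*186 = 22609 - 186 = 22423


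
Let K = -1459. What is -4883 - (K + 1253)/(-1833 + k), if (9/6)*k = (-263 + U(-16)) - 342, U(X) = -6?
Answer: -32819261/6721 ≈ -4883.1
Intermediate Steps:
k = -1222/3 (k = 2*((-263 - 6) - 342)/3 = 2*(-269 - 342)/3 = (2/3)*(-611) = -1222/3 ≈ -407.33)
-4883 - (K + 1253)/(-1833 + k) = -4883 - (-1459 + 1253)/(-1833 - 1222/3) = -4883 - (-206)/(-6721/3) = -4883 - (-206)*(-3)/6721 = -4883 - 1*618/6721 = -4883 - 618/6721 = -32819261/6721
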